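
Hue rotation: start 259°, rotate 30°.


New hue = (H + rotation) mod 360
New hue = (259 + 30) mod 360
= 289 mod 360
= 289°


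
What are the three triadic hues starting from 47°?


Triadic: equally spaced at 120° intervals
H1 = 47°
H2 = (47 + 120) mod 360 = 167°
H3 = (47 + 240) mod 360 = 287°
Triadic = 47°, 167°, 287°


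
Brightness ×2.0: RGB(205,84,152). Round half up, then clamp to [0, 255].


Multiply each channel by 2.0, round half up, clamp to [0, 255]
R: 205×2.0 = 410 → clamp → 255
G: 84×2.0 = 168
B: 152×2.0 = 304 → clamp → 255
= RGB(255, 168, 255)


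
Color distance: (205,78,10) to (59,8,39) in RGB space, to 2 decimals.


d = √[(R₁-R₂)² + (G₁-G₂)² + (B₁-B₂)²]
d = √[(205-59)² + (78-8)² + (10-39)²]
d = √[21316 + 4900 + 841]
d = √27057
d ≈ 164.49


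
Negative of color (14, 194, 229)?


Invert: (255-R, 255-G, 255-B)
R: 255-14 = 241
G: 255-194 = 61
B: 255-229 = 26
= RGB(241, 61, 26)


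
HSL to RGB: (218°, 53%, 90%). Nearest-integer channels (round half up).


H=218°, S=0.53, L=0.90
C = (1-|2L-1|)×S = (1-|0.80|)×0.53 = 0.106
H' = H/60 = 218/60 ≈ 3.6333; X = C×(1-|H' mod 2 - 1|) ≈ 0.0389
m = L - C/2 = 0.90 - 0.053 = 0.847
Sector ⌊H'⌋ = 3 → (R',G',B') = (0.0, ≈0.0389, 0.106)
RGB = ((R'+m)×255, (G'+m)×255, (B'+m)×255) = (215.985, 225.896, 243.015)
Round half up → RGB(216, 226, 243)


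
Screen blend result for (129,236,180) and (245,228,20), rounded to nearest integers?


Screen: C = 255 - (255-A)×(255-B)/255, rounded to nearest integer
R: 255 - (255-129)×(255-245)/255 = 255 - 1260/255 ≈ 255 - 4.941 = 250.059 → 250
G: 255 - (255-236)×(255-228)/255 = 255 - 513/255 ≈ 255 - 2.012 = 252.988 → 253
B: 255 - (255-180)×(255-20)/255 = 255 - 17625/255 ≈ 255 - 69.118 = 185.882 → 186
= RGB(250, 253, 186)


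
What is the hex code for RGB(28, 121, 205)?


R = 28 → 1C (hex)
G = 121 → 79 (hex)
B = 205 → CD (hex)
Hex = #1C79CD


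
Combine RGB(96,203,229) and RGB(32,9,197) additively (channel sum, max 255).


Additive: each channel = min(255, C₁+C₂)
R: 96+32 = 128 → 128
G: 203+9 = 212 → 212
B: 229+197 = 426 → 255
= RGB(128, 212, 255)


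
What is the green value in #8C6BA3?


Color: #8C6BA3
R = 8C = 140
G = 6B = 107
B = A3 = 163
Green = 107


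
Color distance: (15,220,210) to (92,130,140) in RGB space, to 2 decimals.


d = √[(R₁-R₂)² + (G₁-G₂)² + (B₁-B₂)²]
d = √[(15-92)² + (220-130)² + (210-140)²]
d = √[5929 + 8100 + 4900]
d = √18929
d ≈ 137.58


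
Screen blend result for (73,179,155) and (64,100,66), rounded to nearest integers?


Screen: C = 255 - (255-A)×(255-B)/255, rounded to nearest integer
R: 255 - (255-73)×(255-64)/255 = 255 - 34762/255 ≈ 255 - 136.322 = 118.678 → 119
G: 255 - (255-179)×(255-100)/255 = 255 - 11780/255 ≈ 255 - 46.196 = 208.804 → 209
B: 255 - (255-155)×(255-66)/255 = 255 - 18900/255 ≈ 255 - 74.118 = 180.882 → 181
= RGB(119, 209, 181)


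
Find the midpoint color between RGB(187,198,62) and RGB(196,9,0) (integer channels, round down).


Midpoint: each channel = ⌊(C₁+C₂)/2⌋
R: ⌊(187+196)/2⌋ = 191
G: ⌊(198+9)/2⌋ = 103
B: ⌊(62+0)/2⌋ = 31
= RGB(191, 103, 31)


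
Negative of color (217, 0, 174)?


Invert: (255-R, 255-G, 255-B)
R: 255-217 = 38
G: 255-0 = 255
B: 255-174 = 81
= RGB(38, 255, 81)


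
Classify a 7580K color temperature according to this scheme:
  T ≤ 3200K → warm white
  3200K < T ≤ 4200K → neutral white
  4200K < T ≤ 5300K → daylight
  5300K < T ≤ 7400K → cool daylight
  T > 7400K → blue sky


Temperature: 7580K
7580K > 7400K → blue sky
Classification: blue sky


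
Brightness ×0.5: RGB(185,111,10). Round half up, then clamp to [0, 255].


Multiply each channel by 0.5, round half up, clamp to [0, 255]
R: 185×0.5 = 92.5 → round → 93
G: 111×0.5 = 55.5 → round → 56
B: 10×0.5 = 5
= RGB(93, 56, 5)


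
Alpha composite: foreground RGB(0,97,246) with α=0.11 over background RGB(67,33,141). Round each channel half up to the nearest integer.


C = α×F + (1-α)×B, with 1-α = 0.89
R: 0.11×0 + 0.89×67 = 0.00 + 59.63 = 59.63 → 60
G: 0.11×97 + 0.89×33 = 10.67 + 29.37 = 40.04 → 40
B: 0.11×246 + 0.89×141 = 27.06 + 125.49 = 152.55 → 153
= RGB(60, 40, 153)


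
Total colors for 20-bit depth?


Colors = 2^bits = 2^20
= 1,048,576 colors


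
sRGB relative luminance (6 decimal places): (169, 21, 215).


Linearize each channel (sRGB transfer function): c = v/255; c_lin = c/12.92 if c ≤ 0.04045, else ((c+0.055)/1.055)^2.4
  R: 169/255 ≈ 0.662745 > 0.04045 → ((0.662745+0.055)/1.055)^2.4 ≈ 0.396755
  G: 21/255 ≈ 0.082353 > 0.04045 → ((0.082353+0.055)/1.055)^2.4 ≈ 0.007499
  B: 215/255 ≈ 0.843137 > 0.04045 → ((0.843137+0.055)/1.055)^2.4 ≈ 0.679542
R_lin = 0.396755, G_lin = 0.007499, B_lin = 0.679542
L = 0.2126×R + 0.7152×G + 0.0722×B
L = 0.2126×0.396755 + 0.7152×0.007499 + 0.0722×0.679542
L ≈ 0.138776


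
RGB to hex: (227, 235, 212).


R = 227 → E3 (hex)
G = 235 → EB (hex)
B = 212 → D4 (hex)
Hex = #E3EBD4


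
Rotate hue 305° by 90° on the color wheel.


New hue = (H + rotation) mod 360
New hue = (305 + 90) mod 360
= 395 mod 360
= 35°


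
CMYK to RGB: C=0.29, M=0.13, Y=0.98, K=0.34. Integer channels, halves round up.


R = 255 × (1-C) × (1-K) = 255 × 0.71 × 0.66 = 119.493 → 119
G = 255 × (1-M) × (1-K) = 255 × 0.87 × 0.66 = 146.421 → 146
B = 255 × (1-Y) × (1-K) = 255 × 0.02 × 0.66 = 3.366 → 3
= RGB(119, 146, 3)


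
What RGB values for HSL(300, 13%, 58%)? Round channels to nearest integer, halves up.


H=300°, S=0.13, L=0.58
C = (1-|2L-1|)×S = (1-|0.16|)×0.13 = 0.1092
H' = H/60 = 300/60 ≈ 5.0000; X = C×(1-|H' mod 2 - 1|) = 0.1092
m = L - C/2 = 0.58 - 0.0546 = 0.5254
Sector ⌊H'⌋ = 5 → (R',G',B') = (0.1092, 0.0, 0.1092)
RGB = ((R'+m)×255, (G'+m)×255, (B'+m)×255) = (161.823, 133.977, 161.823)
Round half up → RGB(162, 134, 162)


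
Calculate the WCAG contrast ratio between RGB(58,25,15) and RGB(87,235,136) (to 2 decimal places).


Linearize each sRGB channel c=v/255: c/12.92 if c ≤ 0.04045 else ((c+0.055)/1.055)^2.4
L = 0.2126×R_lin + 0.7152×G_lin + 0.0722×B_lin
Color 1 (58,25,15):
  R=58: 58/255≈0.2275 > 0.04045 → ((0.2275+0.055)/1.055)^2.4 ≈ 0.04231
  G=25: 25/255≈0.0980 > 0.04045 → ((0.0980+0.055)/1.055)^2.4 ≈ 0.00972
  B=15: 15/255≈0.0588 > 0.04045 → ((0.0588+0.055)/1.055)^2.4 ≈ 0.00478
  L1 = 0.2126×0.04231 + 0.7152×0.00972 + 0.0722×0.00478 ≈ 0.01629
Color 2 (87,235,136):
  R=87: 87/255≈0.3412 > 0.04045 → ((0.3412+0.055)/1.055)^2.4 ≈ 0.09531
  G=235: 235/255≈0.9216 > 0.04045 → ((0.9216+0.055)/1.055)^2.4 ≈ 0.83077
  B=136: 136/255≈0.5333 > 0.04045 → ((0.5333+0.055)/1.055)^2.4 ≈ 0.24620
  L2 = 0.2126×0.09531 + 0.7152×0.83077 + 0.0722×0.24620 ≈ 0.63220
Lighter = 0.63220, Darker = 0.01629
Ratio = (L_lighter + 0.05) / (L_darker + 0.05)
Ratio = (0.63220 + 0.05) / (0.01629 + 0.05) = 0.68220 / 0.06629 ≈ 10.2908
Ratio ≈ 10.29:1


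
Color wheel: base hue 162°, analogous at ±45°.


Base hue: 162°
Left analog: (162 - 45) mod 360 = 117°
Right analog: (162 + 45) mod 360 = 207°
Analogous hues = 117° and 207°


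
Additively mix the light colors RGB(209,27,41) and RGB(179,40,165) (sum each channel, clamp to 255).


Additive: each channel = min(255, C₁+C₂)
R: 209+179 = 388 → 255
G: 27+40 = 67 → 67
B: 41+165 = 206 → 206
= RGB(255, 67, 206)


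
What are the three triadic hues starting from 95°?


Triadic: equally spaced at 120° intervals
H1 = 95°
H2 = (95 + 120) mod 360 = 215°
H3 = (95 + 240) mod 360 = 335°
Triadic = 95°, 215°, 335°


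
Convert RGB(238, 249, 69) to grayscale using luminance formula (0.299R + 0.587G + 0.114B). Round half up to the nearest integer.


Gray = 0.299×R + 0.587×G + 0.114×B
Gray = 0.299×238 + 0.587×249 + 0.114×69
Gray = 71.162 + 146.163 + 7.866
Gray = 225.191 → round half up → 225
Gray = 225


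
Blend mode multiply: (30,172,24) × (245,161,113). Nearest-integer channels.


Multiply: C = A×B/255, rounded to nearest integer
R: 30×245/255 = 7350/255 ≈ 28.824 → 29
G: 172×161/255 = 27692/255 ≈ 108.596 → 109
B: 24×113/255 = 2712/255 ≈ 10.635 → 11
= RGB(29, 109, 11)


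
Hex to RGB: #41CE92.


41 → 65 (R)
CE → 206 (G)
92 → 146 (B)
= RGB(65, 206, 146)


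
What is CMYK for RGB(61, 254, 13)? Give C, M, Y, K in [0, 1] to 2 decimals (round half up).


R'=61/255≈0.2392, G'=254/255≈0.9961, B'=13/255≈0.0510
K = 1 - max(R',G',B') = 1 - 254/255 = 1/255 = 0.00392… → 0.00
(1-R'-K)/(1-K) simplifies to (max-R)/max with max = 254:
C = (254-61)/254 = 193/254 = 0.75984… → 0.76
M = (254-254)/254 = 0/254 = 0 → 0.00
Y = (254-13)/254 = 241/254 = 0.94881… → 0.95
= CMYK(0.76, 0.00, 0.95, 0.00)


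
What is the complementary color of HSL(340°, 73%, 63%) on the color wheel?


Complement = opposite side of color wheel = hue + 180°
H' = (340 + 180) mod 360 = 160°
S and L unchanged.
= HSL(160°, 73%, 63%)


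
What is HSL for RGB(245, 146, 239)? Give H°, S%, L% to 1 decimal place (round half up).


Normalize: R'=245/255≈0.9608, G'=146/255≈0.5725, B'=239/255≈0.9373
Max=245/255, Min=146/255, Δ=Max-Min=99/255
L = (Max+Min)/2 = (245+146)/510 = 391/510 = 0.76666… → L = 76.7%
L > 0.5 → S = Δ/(2-Max-Min) = 99/(510-245-146) = 99/119 = 0.83193… → S = 83.2%
(the 1/255 factors cancel in S and H, so raw channel differences can be used)
Max is R' → H = 60 × (((G-B)/Δ) mod 6) = 60 × (((146-239)/99) mod 6)
  (-93)/99 = -0.9393…; negative, so add 6 → 5.0606…
  H = 60 × 5.0606… = 303.636…° → H = 303.6°
= HSL(303.6°, 83.2%, 76.7%)


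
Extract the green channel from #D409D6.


Color: #D409D6
R = D4 = 212
G = 09 = 9
B = D6 = 214
Green = 9


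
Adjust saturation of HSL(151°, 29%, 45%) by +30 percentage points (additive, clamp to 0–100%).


Original S = 29%
Adjustment = +30 percentage points
New S = 29 + (30) = 59
Clamp to [0, 100] → 59
= HSL(151°, 59%, 45%)


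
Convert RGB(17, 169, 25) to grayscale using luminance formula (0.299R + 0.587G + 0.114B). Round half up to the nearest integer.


Gray = 0.299×R + 0.587×G + 0.114×B
Gray = 0.299×17 + 0.587×169 + 0.114×25
Gray = 5.083 + 99.203 + 2.850
Gray = 107.136 → round half up → 107
Gray = 107


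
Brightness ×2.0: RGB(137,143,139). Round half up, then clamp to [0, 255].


Multiply each channel by 2.0, round half up, clamp to [0, 255]
R: 137×2.0 = 274 → clamp → 255
G: 143×2.0 = 286 → clamp → 255
B: 139×2.0 = 278 → clamp → 255
= RGB(255, 255, 255)


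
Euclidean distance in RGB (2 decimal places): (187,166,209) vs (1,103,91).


d = √[(R₁-R₂)² + (G₁-G₂)² + (B₁-B₂)²]
d = √[(187-1)² + (166-103)² + (209-91)²]
d = √[34596 + 3969 + 13924]
d = √52489
d ≈ 229.10


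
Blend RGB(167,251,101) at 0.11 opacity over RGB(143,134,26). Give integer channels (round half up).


C = α×F + (1-α)×B, with 1-α = 0.89
R: 0.11×167 + 0.89×143 = 18.37 + 127.27 = 145.64 → 146
G: 0.11×251 + 0.89×134 = 27.61 + 119.26 = 146.87 → 147
B: 0.11×101 + 0.89×26 = 11.11 + 23.14 = 34.25 → 34
= RGB(146, 147, 34)


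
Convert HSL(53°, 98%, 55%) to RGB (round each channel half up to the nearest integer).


H=53°, S=0.98, L=0.55
C = (1-|2L-1|)×S = (1-|0.10|)×0.98 = 0.882
H' = H/60 = 53/60 ≈ 0.8833; X = C×(1-|H' mod 2 - 1|) = 0.7791
m = L - C/2 = 0.55 - 0.441 = 0.109
Sector ⌊H'⌋ = 0 → (R',G',B') = (0.882, 0.7791, 0.0)
RGB = ((R'+m)×255, (G'+m)×255, (B'+m)×255) = (252.705, 226.4655, 27.795)
Round half up → RGB(253, 226, 28)


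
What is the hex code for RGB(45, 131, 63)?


R = 45 → 2D (hex)
G = 131 → 83 (hex)
B = 63 → 3F (hex)
Hex = #2D833F


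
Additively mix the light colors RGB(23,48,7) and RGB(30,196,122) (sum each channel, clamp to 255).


Additive: each channel = min(255, C₁+C₂)
R: 23+30 = 53 → 53
G: 48+196 = 244 → 244
B: 7+122 = 129 → 129
= RGB(53, 244, 129)


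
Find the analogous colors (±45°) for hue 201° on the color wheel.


Base hue: 201°
Left analog: (201 - 45) mod 360 = 156°
Right analog: (201 + 45) mod 360 = 246°
Analogous hues = 156° and 246°


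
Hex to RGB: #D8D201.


D8 → 216 (R)
D2 → 210 (G)
01 → 1 (B)
= RGB(216, 210, 1)


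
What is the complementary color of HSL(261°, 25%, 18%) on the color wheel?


Complement = opposite side of color wheel = hue + 180°
H' = (261 + 180) mod 360 = 81°
S and L unchanged.
= HSL(81°, 25%, 18%)


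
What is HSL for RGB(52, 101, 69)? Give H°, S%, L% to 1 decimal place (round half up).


Normalize: R'=52/255≈0.2039, G'=101/255≈0.3961, B'=69/255≈0.2706
Max=101/255, Min=52/255, Δ=Max-Min=49/255
L = (Max+Min)/2 = (101+52)/510 = 153/510 = 0.3 → L = 30.0%
L ≤ 0.5 → S = Δ/(Max+Min) = 49/(101+52) = 49/153 = 0.32026… → S = 32.0%
(the 1/255 factors cancel in S and H, so raw channel differences can be used)
Max is G' → H = 60 × ((B-R)/Δ + 2) = 60 × ((69-52)/49 + 2)
  17/49 + 2 = 0.3469… + 2 = 2.3469…
  H = 60 × 2.3469… = 140.816…° → H = 140.8°
= HSL(140.8°, 32.0%, 30.0%)


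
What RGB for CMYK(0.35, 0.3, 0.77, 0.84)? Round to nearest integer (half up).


R = 255 × (1-C) × (1-K) = 255 × 0.65 × 0.16 = 26.52 → 27
G = 255 × (1-M) × (1-K) = 255 × 0.70 × 0.16 = 28.56 → 29
B = 255 × (1-Y) × (1-K) = 255 × 0.23 × 0.16 = 9.384 → 9
= RGB(27, 29, 9)


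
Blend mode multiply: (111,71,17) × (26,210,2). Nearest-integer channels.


Multiply: C = A×B/255, rounded to nearest integer
R: 111×26/255 = 2886/255 ≈ 11.318 → 11
G: 71×210/255 = 14910/255 ≈ 58.471 → 58
B: 17×2/255 = 34/255 ≈ 0.133 → 0
= RGB(11, 58, 0)


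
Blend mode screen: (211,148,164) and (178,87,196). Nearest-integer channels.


Screen: C = 255 - (255-A)×(255-B)/255, rounded to nearest integer
R: 255 - (255-211)×(255-178)/255 = 255 - 3388/255 ≈ 255 - 13.286 = 241.714 → 242
G: 255 - (255-148)×(255-87)/255 = 255 - 17976/255 ≈ 255 - 70.494 = 184.506 → 185
B: 255 - (255-164)×(255-196)/255 = 255 - 5369/255 ≈ 255 - 21.055 = 233.945 → 234
= RGB(242, 185, 234)


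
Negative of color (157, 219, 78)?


Invert: (255-R, 255-G, 255-B)
R: 255-157 = 98
G: 255-219 = 36
B: 255-78 = 177
= RGB(98, 36, 177)


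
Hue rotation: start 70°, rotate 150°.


New hue = (H + rotation) mod 360
New hue = (70 + 150) mod 360
= 220 mod 360
= 220°


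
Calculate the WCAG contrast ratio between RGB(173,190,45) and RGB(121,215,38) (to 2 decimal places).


Linearize each sRGB channel c=v/255: c/12.92 if c ≤ 0.04045 else ((c+0.055)/1.055)^2.4
L = 0.2126×R_lin + 0.7152×G_lin + 0.0722×B_lin
Color 1 (173,190,45):
  R=173: 173/255≈0.6784 > 0.04045 → ((0.6784+0.055)/1.055)^2.4 ≈ 0.41789
  G=190: 190/255≈0.7451 > 0.04045 → ((0.7451+0.055)/1.055)^2.4 ≈ 0.51492
  B=45: 45/255≈0.1765 > 0.04045 → ((0.1765+0.055)/1.055)^2.4 ≈ 0.02624
  L1 = 0.2126×0.41789 + 0.7152×0.51492 + 0.0722×0.02624 ≈ 0.45901
Color 2 (121,215,38):
  R=121: 121/255≈0.4745 > 0.04045 → ((0.4745+0.055)/1.055)^2.4 ≈ 0.19120
  G=215: 215/255≈0.8431 > 0.04045 → ((0.8431+0.055)/1.055)^2.4 ≈ 0.67954
  B=38: 38/255≈0.1490 > 0.04045 → ((0.1490+0.055)/1.055)^2.4 ≈ 0.01938
  L2 = 0.2126×0.19120 + 0.7152×0.67954 + 0.0722×0.01938 ≈ 0.52806
Lighter = 0.52806, Darker = 0.45901
Ratio = (L_lighter + 0.05) / (L_darker + 0.05)
Ratio = (0.52806 + 0.05) / (0.45901 + 0.05) = 0.57806 / 0.50901 ≈ 1.1357
Ratio ≈ 1.14:1


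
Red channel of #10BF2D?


Color: #10BF2D
R = 10 = 16
G = BF = 191
B = 2D = 45
Red = 16


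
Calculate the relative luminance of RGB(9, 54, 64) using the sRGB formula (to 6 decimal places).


Linearize each channel (sRGB transfer function): c = v/255; c_lin = c/12.92 if c ≤ 0.04045, else ((c+0.055)/1.055)^2.4
  R: 9/255 ≈ 0.035294 ≤ 0.04045 → 0.035294/12.92 ≈ 0.002732
  G: 54/255 ≈ 0.211765 > 0.04045 → ((0.211765+0.055)/1.055)^2.4 ≈ 0.036889
  B: 64/255 ≈ 0.250980 > 0.04045 → ((0.250980+0.055)/1.055)^2.4 ≈ 0.051269
R_lin = 0.002732, G_lin = 0.036889, B_lin = 0.051269
L = 0.2126×R + 0.7152×G + 0.0722×B
L = 0.2126×0.002732 + 0.7152×0.036889 + 0.0722×0.051269
L ≈ 0.030666


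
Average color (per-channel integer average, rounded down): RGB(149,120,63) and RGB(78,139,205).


Midpoint: each channel = ⌊(C₁+C₂)/2⌋
R: ⌊(149+78)/2⌋ = 113
G: ⌊(120+139)/2⌋ = 129
B: ⌊(63+205)/2⌋ = 134
= RGB(113, 129, 134)


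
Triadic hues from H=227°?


Triadic: equally spaced at 120° intervals
H1 = 227°
H2 = (227 + 120) mod 360 = 347°
H3 = (227 + 240) mod 360 = 107°
Triadic = 227°, 347°, 107°


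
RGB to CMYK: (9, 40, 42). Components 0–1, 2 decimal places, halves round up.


R'=9/255≈0.0353, G'=40/255≈0.1569, B'=42/255≈0.1647
K = 1 - max(R',G',B') = 1 - 42/255 = 213/255 = 0.83529… → 0.84
(1-R'-K)/(1-K) simplifies to (max-R)/max with max = 42:
C = (42-9)/42 = 33/42 = 0.78571… → 0.79
M = (42-40)/42 = 2/42 = 0.04761… → 0.05
Y = (42-42)/42 = 0/42 = 0 → 0.00
= CMYK(0.79, 0.05, 0.00, 0.84)


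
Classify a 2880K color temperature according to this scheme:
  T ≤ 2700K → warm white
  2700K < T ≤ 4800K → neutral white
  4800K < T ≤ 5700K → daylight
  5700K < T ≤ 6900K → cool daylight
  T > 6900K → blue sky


Temperature: 2880K
2700K < 2880K ≤ 4800K → neutral white
Classification: neutral white


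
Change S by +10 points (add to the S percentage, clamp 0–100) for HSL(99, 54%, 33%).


Original S = 54%
Adjustment = +10 percentage points
New S = 54 + (10) = 64
Clamp to [0, 100] → 64
= HSL(99°, 64%, 33%)


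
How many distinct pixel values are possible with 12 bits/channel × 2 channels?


Total bits = 12 bits/channel × 2 channels = 24 bits
Distinct pixel values = 2^24
= 16,777,216 pixel values


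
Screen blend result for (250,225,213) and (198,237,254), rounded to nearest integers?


Screen: C = 255 - (255-A)×(255-B)/255, rounded to nearest integer
R: 255 - (255-250)×(255-198)/255 = 255 - 285/255 ≈ 255 - 1.118 = 253.882 → 254
G: 255 - (255-225)×(255-237)/255 = 255 - 540/255 ≈ 255 - 2.118 = 252.882 → 253
B: 255 - (255-213)×(255-254)/255 = 255 - 42/255 ≈ 255 - 0.165 = 254.835 → 255
= RGB(254, 253, 255)


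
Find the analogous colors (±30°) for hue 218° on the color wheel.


Base hue: 218°
Left analog: (218 - 30) mod 360 = 188°
Right analog: (218 + 30) mod 360 = 248°
Analogous hues = 188° and 248°


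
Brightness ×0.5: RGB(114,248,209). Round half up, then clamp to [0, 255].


Multiply each channel by 0.5, round half up, clamp to [0, 255]
R: 114×0.5 = 57
G: 248×0.5 = 124
B: 209×0.5 = 104.5 → round → 105
= RGB(57, 124, 105)


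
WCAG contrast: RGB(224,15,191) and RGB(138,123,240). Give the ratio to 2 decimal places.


Linearize each sRGB channel c=v/255: c/12.92 if c ≤ 0.04045 else ((c+0.055)/1.055)^2.4
L = 0.2126×R_lin + 0.7152×G_lin + 0.0722×B_lin
Color 1 (224,15,191):
  R=224: 224/255≈0.8784 > 0.04045 → ((0.8784+0.055)/1.055)^2.4 ≈ 0.74540
  G=15: 15/255≈0.0588 > 0.04045 → ((0.0588+0.055)/1.055)^2.4 ≈ 0.00478
  B=191: 191/255≈0.7490 > 0.04045 → ((0.7490+0.055)/1.055)^2.4 ≈ 0.52100
  L1 = 0.2126×0.74540 + 0.7152×0.00478 + 0.0722×0.52100 ≈ 0.19951
Color 2 (138,123,240):
  R=138: 138/255≈0.5412 > 0.04045 → ((0.5412+0.055)/1.055)^2.4 ≈ 0.25415
  G=123: 123/255≈0.4824 > 0.04045 → ((0.4824+0.055)/1.055)^2.4 ≈ 0.19807
  B=240: 240/255≈0.9412 > 0.04045 → ((0.9412+0.055)/1.055)^2.4 ≈ 0.87137
  L2 = 0.2126×0.25415 + 0.7152×0.19807 + 0.0722×0.87137 ≈ 0.25860
Lighter = 0.25860, Darker = 0.19951
Ratio = (L_lighter + 0.05) / (L_darker + 0.05)
Ratio = (0.25860 + 0.05) / (0.19951 + 0.05) = 0.30860 / 0.24951 ≈ 1.2369
Ratio ≈ 1.24:1


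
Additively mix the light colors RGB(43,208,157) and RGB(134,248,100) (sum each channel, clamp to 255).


Additive: each channel = min(255, C₁+C₂)
R: 43+134 = 177 → 177
G: 208+248 = 456 → 255
B: 157+100 = 257 → 255
= RGB(177, 255, 255)


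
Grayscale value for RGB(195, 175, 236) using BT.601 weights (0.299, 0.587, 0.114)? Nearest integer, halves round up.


Gray = 0.299×R + 0.587×G + 0.114×B
Gray = 0.299×195 + 0.587×175 + 0.114×236
Gray = 58.305 + 102.725 + 26.904
Gray = 187.934 → round half up → 188
Gray = 188


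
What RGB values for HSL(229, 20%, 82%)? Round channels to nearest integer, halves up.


H=229°, S=0.20, L=0.82
C = (1-|2L-1|)×S = (1-|0.64|)×0.20 = 0.072
H' = H/60 = 229/60 ≈ 3.8167; X = C×(1-|H' mod 2 - 1|) = 0.0132
m = L - C/2 = 0.82 - 0.036 = 0.784
Sector ⌊H'⌋ = 3 → (R',G',B') = (0.0, 0.0132, 0.072)
RGB = ((R'+m)×255, (G'+m)×255, (B'+m)×255) = (199.92, 203.286, 218.28)
Round half up → RGB(200, 203, 218)


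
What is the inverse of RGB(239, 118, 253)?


Invert: (255-R, 255-G, 255-B)
R: 255-239 = 16
G: 255-118 = 137
B: 255-253 = 2
= RGB(16, 137, 2)


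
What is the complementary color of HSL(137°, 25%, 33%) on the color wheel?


Complement = opposite side of color wheel = hue + 180°
H' = (137 + 180) mod 360 = 317°
S and L unchanged.
= HSL(317°, 25%, 33%)


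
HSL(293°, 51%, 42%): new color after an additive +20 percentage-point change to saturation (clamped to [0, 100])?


Original S = 51%
Adjustment = +20 percentage points
New S = 51 + (20) = 71
Clamp to [0, 100] → 71
= HSL(293°, 71%, 42%)


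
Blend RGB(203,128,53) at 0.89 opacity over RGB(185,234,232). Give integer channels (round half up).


C = α×F + (1-α)×B, with 1-α = 0.11
R: 0.89×203 + 0.11×185 = 180.67 + 20.35 = 201.02 → 201
G: 0.89×128 + 0.11×234 = 113.92 + 25.74 = 139.66 → 140
B: 0.89×53 + 0.11×232 = 47.17 + 25.52 = 72.69 → 73
= RGB(201, 140, 73)


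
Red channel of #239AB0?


Color: #239AB0
R = 23 = 35
G = 9A = 154
B = B0 = 176
Red = 35


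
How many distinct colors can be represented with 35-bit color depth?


Colors = 2^bits = 2^35
= 34,359,738,368 colors


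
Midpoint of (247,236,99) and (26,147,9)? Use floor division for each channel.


Midpoint: each channel = ⌊(C₁+C₂)/2⌋
R: ⌊(247+26)/2⌋ = 136
G: ⌊(236+147)/2⌋ = 191
B: ⌊(99+9)/2⌋ = 54
= RGB(136, 191, 54)


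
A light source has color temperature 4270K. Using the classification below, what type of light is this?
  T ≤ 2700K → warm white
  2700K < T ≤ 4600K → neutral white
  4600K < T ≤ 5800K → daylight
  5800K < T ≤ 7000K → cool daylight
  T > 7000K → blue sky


Temperature: 4270K
2700K < 4270K ≤ 4600K → neutral white
Classification: neutral white


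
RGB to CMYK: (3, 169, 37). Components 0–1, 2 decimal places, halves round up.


R'=3/255≈0.0118, G'=169/255≈0.6627, B'=37/255≈0.1451
K = 1 - max(R',G',B') = 1 - 169/255 = 86/255 = 0.33725… → 0.34
(1-R'-K)/(1-K) simplifies to (max-R)/max with max = 169:
C = (169-3)/169 = 166/169 = 0.98224… → 0.98
M = (169-169)/169 = 0/169 = 0 → 0.00
Y = (169-37)/169 = 132/169 = 0.78106… → 0.78
= CMYK(0.98, 0.00, 0.78, 0.34)


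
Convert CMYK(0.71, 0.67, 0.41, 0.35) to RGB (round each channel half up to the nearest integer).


R = 255 × (1-C) × (1-K) = 255 × 0.29 × 0.65 = 48.0675 → 48
G = 255 × (1-M) × (1-K) = 255 × 0.33 × 0.65 = 54.6975 → 55
B = 255 × (1-Y) × (1-K) = 255 × 0.59 × 0.65 = 97.7925 → 98
= RGB(48, 55, 98)


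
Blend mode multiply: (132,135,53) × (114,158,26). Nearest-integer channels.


Multiply: C = A×B/255, rounded to nearest integer
R: 132×114/255 = 15048/255 ≈ 59.012 → 59
G: 135×158/255 = 21330/255 ≈ 83.647 → 84
B: 53×26/255 = 1378/255 ≈ 5.404 → 5
= RGB(59, 84, 5)


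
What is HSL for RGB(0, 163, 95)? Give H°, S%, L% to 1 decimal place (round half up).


Normalize: R'=0/255≈0.0000, G'=163/255≈0.6392, B'=95/255≈0.3725
Max=163/255, Min=0/255, Δ=Max-Min=163/255
L = (Max+Min)/2 = (163+0)/510 = 163/510 = 0.31960… → L = 32.0%
L ≤ 0.5 → S = Δ/(Max+Min) = 163/(163+0) = 163/163 = 1 → S = 100.0%
(the 1/255 factors cancel in S and H, so raw channel differences can be used)
Max is G' → H = 60 × ((B-R)/Δ + 2) = 60 × ((95-0)/163 + 2)
  95/163 + 2 = 0.5828… + 2 = 2.5828…
  H = 60 × 2.5828… = 154.969…° → H = 155.0°
= HSL(155.0°, 100.0%, 32.0%)


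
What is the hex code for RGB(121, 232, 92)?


R = 121 → 79 (hex)
G = 232 → E8 (hex)
B = 92 → 5C (hex)
Hex = #79E85C


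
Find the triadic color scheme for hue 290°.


Triadic: equally spaced at 120° intervals
H1 = 290°
H2 = (290 + 120) mod 360 = 50°
H3 = (290 + 240) mod 360 = 170°
Triadic = 290°, 50°, 170°


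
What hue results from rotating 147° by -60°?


New hue = (H + rotation) mod 360
New hue = (147 -60) mod 360
= 87 mod 360
= 87°


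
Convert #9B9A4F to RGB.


9B → 155 (R)
9A → 154 (G)
4F → 79 (B)
= RGB(155, 154, 79)


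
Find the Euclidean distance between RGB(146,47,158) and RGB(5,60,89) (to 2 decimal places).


d = √[(R₁-R₂)² + (G₁-G₂)² + (B₁-B₂)²]
d = √[(146-5)² + (47-60)² + (158-89)²]
d = √[19881 + 169 + 4761]
d = √24811
d ≈ 157.52


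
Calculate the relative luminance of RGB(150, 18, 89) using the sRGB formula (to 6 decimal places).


Linearize each channel (sRGB transfer function): c = v/255; c_lin = c/12.92 if c ≤ 0.04045, else ((c+0.055)/1.055)^2.4
  R: 150/255 ≈ 0.588235 > 0.04045 → ((0.588235+0.055)/1.055)^2.4 ≈ 0.304987
  G: 18/255 ≈ 0.070588 > 0.04045 → ((0.070588+0.055)/1.055)^2.4 ≈ 0.006049
  B: 89/255 ≈ 0.349020 > 0.04045 → ((0.349020+0.055)/1.055)^2.4 ≈ 0.099899
R_lin = 0.304987, G_lin = 0.006049, B_lin = 0.099899
L = 0.2126×R + 0.7152×G + 0.0722×B
L = 0.2126×0.304987 + 0.7152×0.006049 + 0.0722×0.099899
L ≈ 0.076379


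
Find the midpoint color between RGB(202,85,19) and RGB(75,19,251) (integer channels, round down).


Midpoint: each channel = ⌊(C₁+C₂)/2⌋
R: ⌊(202+75)/2⌋ = 138
G: ⌊(85+19)/2⌋ = 52
B: ⌊(19+251)/2⌋ = 135
= RGB(138, 52, 135)


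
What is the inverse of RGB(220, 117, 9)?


Invert: (255-R, 255-G, 255-B)
R: 255-220 = 35
G: 255-117 = 138
B: 255-9 = 246
= RGB(35, 138, 246)


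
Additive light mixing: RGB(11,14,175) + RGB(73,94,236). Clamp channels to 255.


Additive: each channel = min(255, C₁+C₂)
R: 11+73 = 84 → 84
G: 14+94 = 108 → 108
B: 175+236 = 411 → 255
= RGB(84, 108, 255)


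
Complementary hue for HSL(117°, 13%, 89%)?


Complement = opposite side of color wheel = hue + 180°
H' = (117 + 180) mod 360 = 297°
S and L unchanged.
= HSL(297°, 13%, 89%)


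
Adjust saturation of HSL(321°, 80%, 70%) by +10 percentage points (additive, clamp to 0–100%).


Original S = 80%
Adjustment = +10 percentage points
New S = 80 + (10) = 90
Clamp to [0, 100] → 90
= HSL(321°, 90%, 70%)


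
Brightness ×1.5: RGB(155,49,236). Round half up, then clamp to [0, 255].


Multiply each channel by 1.5, round half up, clamp to [0, 255]
R: 155×1.5 = 232.5 → round → 233
G: 49×1.5 = 73.5 → round → 74
B: 236×1.5 = 354 → clamp → 255
= RGB(233, 74, 255)


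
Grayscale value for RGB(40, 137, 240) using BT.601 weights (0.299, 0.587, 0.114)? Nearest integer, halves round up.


Gray = 0.299×R + 0.587×G + 0.114×B
Gray = 0.299×40 + 0.587×137 + 0.114×240
Gray = 11.960 + 80.419 + 27.360
Gray = 119.739 → round half up → 120
Gray = 120


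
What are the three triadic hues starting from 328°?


Triadic: equally spaced at 120° intervals
H1 = 328°
H2 = (328 + 120) mod 360 = 88°
H3 = (328 + 240) mod 360 = 208°
Triadic = 328°, 88°, 208°


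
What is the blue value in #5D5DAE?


Color: #5D5DAE
R = 5D = 93
G = 5D = 93
B = AE = 174
Blue = 174


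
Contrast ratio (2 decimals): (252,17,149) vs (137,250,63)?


Linearize each sRGB channel c=v/255: c/12.92 if c ≤ 0.04045 else ((c+0.055)/1.055)^2.4
L = 0.2126×R_lin + 0.7152×G_lin + 0.0722×B_lin
Color 1 (252,17,149):
  R=252: 252/255≈0.9882 > 0.04045 → ((0.9882+0.055)/1.055)^2.4 ≈ 0.97345
  G=17: 17/255≈0.0667 > 0.04045 → ((0.0667+0.055)/1.055)^2.4 ≈ 0.00561
  B=149: 149/255≈0.5843 > 0.04045 → ((0.5843+0.055)/1.055)^2.4 ≈ 0.30054
  L1 = 0.2126×0.97345 + 0.7152×0.00561 + 0.0722×0.30054 ≈ 0.23266
Color 2 (137,250,63):
  R=137: 137/255≈0.5373 > 0.04045 → ((0.5373+0.055)/1.055)^2.4 ≈ 0.25016
  G=250: 250/255≈0.9804 > 0.04045 → ((0.9804+0.055)/1.055)^2.4 ≈ 0.95597
  B=63: 63/255≈0.2471 > 0.04045 → ((0.2471+0.055)/1.055)^2.4 ≈ 0.04971
  L2 = 0.2126×0.25016 + 0.7152×0.95597 + 0.0722×0.04971 ≈ 0.74048
Lighter = 0.74048, Darker = 0.23266
Ratio = (L_lighter + 0.05) / (L_darker + 0.05)
Ratio = (0.74048 + 0.05) / (0.23266 + 0.05) = 0.79048 / 0.28266 ≈ 2.7966
Ratio ≈ 2.80:1


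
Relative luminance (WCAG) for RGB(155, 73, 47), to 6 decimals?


Linearize each channel (sRGB transfer function): c = v/255; c_lin = c/12.92 if c ≤ 0.04045, else ((c+0.055)/1.055)^2.4
  R: 155/255 ≈ 0.607843 > 0.04045 → ((0.607843+0.055)/1.055)^2.4 ≈ 0.327778
  G: 73/255 ≈ 0.286275 > 0.04045 → ((0.286275+0.055)/1.055)^2.4 ≈ 0.066626
  B: 47/255 ≈ 0.184314 > 0.04045 → ((0.184314+0.055)/1.055)^2.4 ≈ 0.028426
R_lin = 0.327778, G_lin = 0.066626, B_lin = 0.028426
L = 0.2126×R + 0.7152×G + 0.0722×B
L = 0.2126×0.327778 + 0.7152×0.066626 + 0.0722×0.028426
L ≈ 0.119389


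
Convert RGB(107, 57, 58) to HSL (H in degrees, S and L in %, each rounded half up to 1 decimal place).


Normalize: R'=107/255≈0.4196, G'=57/255≈0.2235, B'=58/255≈0.2275
Max=107/255, Min=57/255, Δ=Max-Min=50/255
L = (Max+Min)/2 = (107+57)/510 = 164/510 = 0.32156… → L = 32.2%
L ≤ 0.5 → S = Δ/(Max+Min) = 50/(107+57) = 50/164 = 0.30487… → S = 30.5%
(the 1/255 factors cancel in S and H, so raw channel differences can be used)
Max is R' → H = 60 × (((G-B)/Δ) mod 6) = 60 × (((57-58)/50) mod 6)
  (-1)/50 = -0.02; negative, so add 6 → 5.98
  H = 60 × 5.98 = 358.8° → H = 358.8°
= HSL(358.8°, 30.5%, 32.2%)


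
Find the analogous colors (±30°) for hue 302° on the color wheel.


Base hue: 302°
Left analog: (302 - 30) mod 360 = 272°
Right analog: (302 + 30) mod 360 = 332°
Analogous hues = 272° and 332°


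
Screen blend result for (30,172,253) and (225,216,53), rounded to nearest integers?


Screen: C = 255 - (255-A)×(255-B)/255, rounded to nearest integer
R: 255 - (255-30)×(255-225)/255 = 255 - 6750/255 ≈ 255 - 26.471 = 228.529 → 229
G: 255 - (255-172)×(255-216)/255 = 255 - 3237/255 ≈ 255 - 12.694 = 242.306 → 242
B: 255 - (255-253)×(255-53)/255 = 255 - 404/255 ≈ 255 - 1.584 = 253.416 → 253
= RGB(229, 242, 253)


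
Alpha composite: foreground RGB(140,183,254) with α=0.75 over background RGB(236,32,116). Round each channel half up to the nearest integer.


C = α×F + (1-α)×B, with 1-α = 0.25
R: 0.75×140 + 0.25×236 = 105.00 + 59.00 = 164.00 → 164
G: 0.75×183 + 0.25×32 = 137.25 + 8.00 = 145.25 → 145
B: 0.75×254 + 0.25×116 = 190.50 + 29.00 = 219.50 → 220
= RGB(164, 145, 220)


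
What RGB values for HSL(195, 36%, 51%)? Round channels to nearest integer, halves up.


H=195°, S=0.36, L=0.51
C = (1-|2L-1|)×S = (1-|0.02|)×0.36 = 0.3528
H' = H/60 = 195/60 ≈ 3.2500; X = C×(1-|H' mod 2 - 1|) = 0.2646
m = L - C/2 = 0.51 - 0.1764 = 0.3336
Sector ⌊H'⌋ = 3 → (R',G',B') = (0.0, 0.2646, 0.3528)
RGB = ((R'+m)×255, (G'+m)×255, (B'+m)×255) = (85.068, 152.541, 175.032)
Round half up → RGB(85, 153, 175)


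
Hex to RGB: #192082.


19 → 25 (R)
20 → 32 (G)
82 → 130 (B)
= RGB(25, 32, 130)


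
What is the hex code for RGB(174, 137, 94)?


R = 174 → AE (hex)
G = 137 → 89 (hex)
B = 94 → 5E (hex)
Hex = #AE895E


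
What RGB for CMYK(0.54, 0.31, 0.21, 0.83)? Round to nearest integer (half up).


R = 255 × (1-C) × (1-K) = 255 × 0.46 × 0.17 = 19.941 → 20
G = 255 × (1-M) × (1-K) = 255 × 0.69 × 0.17 = 29.9115 → 30
B = 255 × (1-Y) × (1-K) = 255 × 0.79 × 0.17 = 34.2465 → 34
= RGB(20, 30, 34)


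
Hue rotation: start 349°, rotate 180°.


New hue = (H + rotation) mod 360
New hue = (349 + 180) mod 360
= 529 mod 360
= 169°


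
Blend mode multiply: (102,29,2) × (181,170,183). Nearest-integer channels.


Multiply: C = A×B/255, rounded to nearest integer
R: 102×181/255 = 18462/255 ≈ 72.400 → 72
G: 29×170/255 = 4930/255 ≈ 19.333 → 19
B: 2×183/255 = 366/255 ≈ 1.435 → 1
= RGB(72, 19, 1)


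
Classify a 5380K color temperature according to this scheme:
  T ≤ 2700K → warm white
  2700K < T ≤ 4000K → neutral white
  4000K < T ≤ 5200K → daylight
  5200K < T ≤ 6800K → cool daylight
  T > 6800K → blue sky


Temperature: 5380K
5200K < 5380K ≤ 6800K → cool daylight
Classification: cool daylight


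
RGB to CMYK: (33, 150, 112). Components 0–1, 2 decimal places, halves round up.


R'=33/255≈0.1294, G'=150/255≈0.5882, B'=112/255≈0.4392
K = 1 - max(R',G',B') = 1 - 150/255 = 105/255 = 0.41176… → 0.41
(1-R'-K)/(1-K) simplifies to (max-R)/max with max = 150:
C = (150-33)/150 = 117/150 = 0.78 → 0.78
M = (150-150)/150 = 0/150 = 0 → 0.00
Y = (150-112)/150 = 38/150 = 0.25333… → 0.25
= CMYK(0.78, 0.00, 0.25, 0.41)


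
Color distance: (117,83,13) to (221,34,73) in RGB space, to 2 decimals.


d = √[(R₁-R₂)² + (G₁-G₂)² + (B₁-B₂)²]
d = √[(117-221)² + (83-34)² + (13-73)²]
d = √[10816 + 2401 + 3600]
d = √16817
d ≈ 129.68


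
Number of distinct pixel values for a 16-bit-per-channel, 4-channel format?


Total bits = 16 bits/channel × 4 channels = 64 bits
Distinct pixel values = 2^64
= 18,446,744,073,709,551,616 pixel values


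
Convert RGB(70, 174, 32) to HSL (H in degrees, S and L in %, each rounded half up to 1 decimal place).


Normalize: R'=70/255≈0.2745, G'=174/255≈0.6824, B'=32/255≈0.1255
Max=174/255, Min=32/255, Δ=Max-Min=142/255
L = (Max+Min)/2 = (174+32)/510 = 206/510 = 0.40392… → L = 40.4%
L ≤ 0.5 → S = Δ/(Max+Min) = 142/(174+32) = 142/206 = 0.68932… → S = 68.9%
(the 1/255 factors cancel in S and H, so raw channel differences can be used)
Max is G' → H = 60 × ((B-R)/Δ + 2) = 60 × ((32-70)/142 + 2)
  -38/142 + 2 = -0.2676… + 2 = 1.7323…
  H = 60 × 1.7323… = 103.943…° → H = 103.9°
= HSL(103.9°, 68.9%, 40.4%)


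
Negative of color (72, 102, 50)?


Invert: (255-R, 255-G, 255-B)
R: 255-72 = 183
G: 255-102 = 153
B: 255-50 = 205
= RGB(183, 153, 205)


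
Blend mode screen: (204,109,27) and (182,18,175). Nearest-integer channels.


Screen: C = 255 - (255-A)×(255-B)/255, rounded to nearest integer
R: 255 - (255-204)×(255-182)/255 = 255 - 3723/255 ≈ 255 - 14.600 = 240.400 → 240
G: 255 - (255-109)×(255-18)/255 = 255 - 34602/255 ≈ 255 - 135.694 = 119.306 → 119
B: 255 - (255-27)×(255-175)/255 = 255 - 18240/255 ≈ 255 - 71.529 = 183.471 → 183
= RGB(240, 119, 183)


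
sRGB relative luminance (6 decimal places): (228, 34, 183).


Linearize each channel (sRGB transfer function): c = v/255; c_lin = c/12.92 if c ≤ 0.04045, else ((c+0.055)/1.055)^2.4
  R: 228/255 ≈ 0.894118 > 0.04045 → ((0.894118+0.055)/1.055)^2.4 ≈ 0.775822
  G: 34/255 ≈ 0.133333 > 0.04045 → ((0.133333+0.055)/1.055)^2.4 ≈ 0.015996
  B: 183/255 ≈ 0.717647 > 0.04045 → ((0.717647+0.055)/1.055)^2.4 ≈ 0.473531
R_lin = 0.775822, G_lin = 0.015996, B_lin = 0.473531
L = 0.2126×R + 0.7152×G + 0.0722×B
L = 0.2126×0.775822 + 0.7152×0.015996 + 0.0722×0.473531
L ≈ 0.210569


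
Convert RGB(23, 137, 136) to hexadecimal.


R = 23 → 17 (hex)
G = 137 → 89 (hex)
B = 136 → 88 (hex)
Hex = #178988


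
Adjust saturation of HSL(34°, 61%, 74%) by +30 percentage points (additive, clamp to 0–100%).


Original S = 61%
Adjustment = +30 percentage points
New S = 61 + (30) = 91
Clamp to [0, 100] → 91
= HSL(34°, 91%, 74%)


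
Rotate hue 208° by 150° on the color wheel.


New hue = (H + rotation) mod 360
New hue = (208 + 150) mod 360
= 358 mod 360
= 358°


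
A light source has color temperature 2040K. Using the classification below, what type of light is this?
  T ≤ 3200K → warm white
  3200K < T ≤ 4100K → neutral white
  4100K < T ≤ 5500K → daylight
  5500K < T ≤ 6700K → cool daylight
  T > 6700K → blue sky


Temperature: 2040K
2040K ≤ 3200K → warm white
Classification: warm white


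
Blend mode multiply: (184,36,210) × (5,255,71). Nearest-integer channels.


Multiply: C = A×B/255, rounded to nearest integer
R: 184×5/255 = 920/255 ≈ 3.608 → 4
G: 36×255/255 = 9180/255 ≈ 36.000 → 36
B: 210×71/255 = 14910/255 ≈ 58.471 → 58
= RGB(4, 36, 58)


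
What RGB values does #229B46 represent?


22 → 34 (R)
9B → 155 (G)
46 → 70 (B)
= RGB(34, 155, 70)


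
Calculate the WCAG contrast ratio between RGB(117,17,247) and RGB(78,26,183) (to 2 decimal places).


Linearize each sRGB channel c=v/255: c/12.92 if c ≤ 0.04045 else ((c+0.055)/1.055)^2.4
L = 0.2126×R_lin + 0.7152×G_lin + 0.0722×B_lin
Color 1 (117,17,247):
  R=117: 117/255≈0.4588 > 0.04045 → ((0.4588+0.055)/1.055)^2.4 ≈ 0.17789
  G=17: 17/255≈0.0667 > 0.04045 → ((0.0667+0.055)/1.055)^2.4 ≈ 0.00561
  B=247: 247/255≈0.9686 > 0.04045 → ((0.9686+0.055)/1.055)^2.4 ≈ 0.93011
  L1 = 0.2126×0.17789 + 0.7152×0.00561 + 0.0722×0.93011 ≈ 0.10898
Color 2 (78,26,183):
  R=78: 78/255≈0.3059 > 0.04045 → ((0.3059+0.055)/1.055)^2.4 ≈ 0.07619
  G=26: 26/255≈0.1020 > 0.04045 → ((0.1020+0.055)/1.055)^2.4 ≈ 0.01033
  B=183: 183/255≈0.7176 > 0.04045 → ((0.7176+0.055)/1.055)^2.4 ≈ 0.47353
  L2 = 0.2126×0.07619 + 0.7152×0.01033 + 0.0722×0.47353 ≈ 0.05777
Lighter = 0.10898, Darker = 0.05777
Ratio = (L_lighter + 0.05) / (L_darker + 0.05)
Ratio = (0.10898 + 0.05) / (0.05777 + 0.05) = 0.15898 / 0.10777 ≈ 1.4751
Ratio ≈ 1.48:1


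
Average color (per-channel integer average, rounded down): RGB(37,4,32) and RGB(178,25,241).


Midpoint: each channel = ⌊(C₁+C₂)/2⌋
R: ⌊(37+178)/2⌋ = 107
G: ⌊(4+25)/2⌋ = 14
B: ⌊(32+241)/2⌋ = 136
= RGB(107, 14, 136)


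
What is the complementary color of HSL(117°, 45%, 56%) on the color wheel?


Complement = opposite side of color wheel = hue + 180°
H' = (117 + 180) mod 360 = 297°
S and L unchanged.
= HSL(297°, 45%, 56%)


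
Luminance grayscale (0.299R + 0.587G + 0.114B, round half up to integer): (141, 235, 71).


Gray = 0.299×R + 0.587×G + 0.114×B
Gray = 0.299×141 + 0.587×235 + 0.114×71
Gray = 42.159 + 137.945 + 8.094
Gray = 188.198 → round half up → 188
Gray = 188


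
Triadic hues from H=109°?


Triadic: equally spaced at 120° intervals
H1 = 109°
H2 = (109 + 120) mod 360 = 229°
H3 = (109 + 240) mod 360 = 349°
Triadic = 109°, 229°, 349°


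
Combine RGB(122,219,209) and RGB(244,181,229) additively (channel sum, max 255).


Additive: each channel = min(255, C₁+C₂)
R: 122+244 = 366 → 255
G: 219+181 = 400 → 255
B: 209+229 = 438 → 255
= RGB(255, 255, 255)


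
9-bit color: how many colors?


Colors = 2^bits = 2^9
= 512 colors


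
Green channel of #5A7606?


Color: #5A7606
R = 5A = 90
G = 76 = 118
B = 06 = 6
Green = 118


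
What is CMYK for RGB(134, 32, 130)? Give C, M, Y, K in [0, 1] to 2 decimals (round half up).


R'=134/255≈0.5255, G'=32/255≈0.1255, B'=130/255≈0.5098
K = 1 - max(R',G',B') = 1 - 134/255 = 121/255 = 0.47450… → 0.47
(1-R'-K)/(1-K) simplifies to (max-R)/max with max = 134:
C = (134-134)/134 = 0/134 = 0 → 0.00
M = (134-32)/134 = 102/134 = 0.76119… → 0.76
Y = (134-130)/134 = 4/134 = 0.02985… → 0.03
= CMYK(0.00, 0.76, 0.03, 0.47)


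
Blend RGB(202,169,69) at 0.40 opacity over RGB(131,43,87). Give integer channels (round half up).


C = α×F + (1-α)×B, with 1-α = 0.60
R: 0.40×202 + 0.60×131 = 80.80 + 78.60 = 159.40 → 159
G: 0.40×169 + 0.60×43 = 67.60 + 25.80 = 93.40 → 93
B: 0.40×69 + 0.60×87 = 27.60 + 52.20 = 79.80 → 80
= RGB(159, 93, 80)
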